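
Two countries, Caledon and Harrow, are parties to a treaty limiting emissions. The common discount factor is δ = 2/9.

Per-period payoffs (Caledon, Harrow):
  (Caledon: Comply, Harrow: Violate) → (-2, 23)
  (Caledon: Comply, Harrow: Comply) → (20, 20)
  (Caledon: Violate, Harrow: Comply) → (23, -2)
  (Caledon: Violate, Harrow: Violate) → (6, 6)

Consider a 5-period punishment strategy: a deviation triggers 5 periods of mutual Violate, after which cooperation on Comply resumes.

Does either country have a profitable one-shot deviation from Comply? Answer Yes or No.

No

IC: δ+…+δ^5 ≥ (23−20)/(20−6) = 3/14.
At δ = 2/9: partial sum = 0.2856 ≥ 0.2143. Cooperation sustainable.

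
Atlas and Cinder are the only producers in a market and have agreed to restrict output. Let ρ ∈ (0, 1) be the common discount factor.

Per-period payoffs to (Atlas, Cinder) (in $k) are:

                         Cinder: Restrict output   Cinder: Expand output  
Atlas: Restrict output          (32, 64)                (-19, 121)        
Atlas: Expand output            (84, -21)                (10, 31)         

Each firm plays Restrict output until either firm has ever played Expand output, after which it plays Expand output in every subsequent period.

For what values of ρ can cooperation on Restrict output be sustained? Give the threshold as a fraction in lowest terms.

Atlas's threshold: (84−32)/(84−10) = 26/37.
Cinder's threshold: (121−64)/(121−31) = 19/30.
26/37 > 19/30, so Atlas binds and ρ* = 26/37.

26/37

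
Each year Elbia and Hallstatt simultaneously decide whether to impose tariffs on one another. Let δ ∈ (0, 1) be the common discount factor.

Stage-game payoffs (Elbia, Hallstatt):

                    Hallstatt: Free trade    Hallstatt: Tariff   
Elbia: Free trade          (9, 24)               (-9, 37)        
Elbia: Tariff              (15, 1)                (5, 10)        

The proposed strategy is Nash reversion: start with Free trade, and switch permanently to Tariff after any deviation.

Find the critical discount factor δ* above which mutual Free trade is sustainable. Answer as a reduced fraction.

3/5

Elbia's threshold: (15−9)/(15−5) = 3/5.
Hallstatt's threshold: (37−24)/(37−10) = 13/27.
3/5 > 13/27, so Elbia binds and δ* = 3/5.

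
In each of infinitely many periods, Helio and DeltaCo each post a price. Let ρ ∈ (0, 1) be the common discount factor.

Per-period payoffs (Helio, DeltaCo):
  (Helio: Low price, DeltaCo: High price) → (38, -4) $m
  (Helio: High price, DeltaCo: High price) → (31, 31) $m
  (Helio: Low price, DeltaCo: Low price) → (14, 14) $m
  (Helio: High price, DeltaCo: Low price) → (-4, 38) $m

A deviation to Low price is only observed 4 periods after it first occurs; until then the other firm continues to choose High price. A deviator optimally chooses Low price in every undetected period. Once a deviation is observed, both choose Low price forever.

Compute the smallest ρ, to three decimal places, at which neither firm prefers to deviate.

Deviating for the 4 undetected periods gains 38−31 = 7 per period over cooperation, then loses 31−14 = 17 per period forever once punishment starts.
Gain: 7(1 + ρ + … + ρ^3); loss: 17·ρ^4/(1−ρ).
No profitable deviation ⇔ 7(1−ρ^4) ≤ 17·ρ^4, i.e. ρ^4 ≥ 7/(7+17) = 7/24.
Hence ρ ≥ (7/24)^(1/4) ≈ 0.735.

0.735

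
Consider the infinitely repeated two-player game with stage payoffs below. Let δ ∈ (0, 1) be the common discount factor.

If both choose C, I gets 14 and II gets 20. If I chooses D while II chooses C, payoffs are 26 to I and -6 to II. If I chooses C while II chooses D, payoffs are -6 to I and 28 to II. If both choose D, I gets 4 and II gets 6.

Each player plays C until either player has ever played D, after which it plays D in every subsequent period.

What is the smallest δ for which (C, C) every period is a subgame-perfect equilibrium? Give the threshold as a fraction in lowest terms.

6/11

For I: deviation gain 26−14 = 12, per-period punishment loss 14−4 = 10. IC gives δ ≥ 12/22 = 6/11.
For II: gain 8, loss 14 per period, so δ ≥ 8/22 = 4/11.
The tighter constraint is I's, so cooperation needs δ ≥ 6/11.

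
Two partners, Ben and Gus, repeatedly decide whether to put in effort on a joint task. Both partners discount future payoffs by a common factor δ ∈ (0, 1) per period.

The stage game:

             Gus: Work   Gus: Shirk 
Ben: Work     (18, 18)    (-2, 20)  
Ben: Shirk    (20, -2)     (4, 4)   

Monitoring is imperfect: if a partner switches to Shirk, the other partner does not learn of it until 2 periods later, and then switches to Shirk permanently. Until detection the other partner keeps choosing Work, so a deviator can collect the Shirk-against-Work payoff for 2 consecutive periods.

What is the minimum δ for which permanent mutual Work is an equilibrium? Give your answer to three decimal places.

0.354

The best deviation is to choose Shirk for all 2 undetected periods, earning 20 each, then 4 forever once detected.
Deviation value: 20(1−δ^2)/(1−δ) + 4δ^2/(1−δ); cooperation value: 18/(1−δ).
IC: 18 ≥ 20(1−δ^2) + 4δ^2 = 20 − 16δ^2.
So δ^2 ≥ 2/16 = 1/8, giving δ ≥ (1/8)^(1/2) ≈ 0.354.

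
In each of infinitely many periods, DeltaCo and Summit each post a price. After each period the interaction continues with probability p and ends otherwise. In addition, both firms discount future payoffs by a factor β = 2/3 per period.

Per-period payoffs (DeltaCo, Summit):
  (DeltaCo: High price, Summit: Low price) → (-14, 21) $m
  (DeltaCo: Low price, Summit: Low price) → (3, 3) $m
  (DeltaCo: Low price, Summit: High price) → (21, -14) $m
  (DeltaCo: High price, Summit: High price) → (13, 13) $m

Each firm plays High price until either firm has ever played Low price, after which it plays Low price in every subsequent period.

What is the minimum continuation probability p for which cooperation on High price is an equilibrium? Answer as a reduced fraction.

With continuation probability p and discount β, the effective per-period discount factor is βp.
Grim-trigger IC: βp ≥ (21−13)/(21−3) = 4/9.
So p ≥ (4/9)/(2/3) = 2/3.

2/3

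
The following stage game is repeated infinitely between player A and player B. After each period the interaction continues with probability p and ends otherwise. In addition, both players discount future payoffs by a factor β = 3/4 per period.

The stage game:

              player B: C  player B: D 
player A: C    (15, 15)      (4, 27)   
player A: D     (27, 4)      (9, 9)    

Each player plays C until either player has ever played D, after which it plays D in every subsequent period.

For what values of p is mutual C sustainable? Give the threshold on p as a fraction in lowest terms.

8/9

With continuation probability p and discount β, the effective per-period discount factor is βp.
Grim-trigger IC: βp ≥ (27−15)/(27−9) = 2/3.
So p ≥ (2/3)/(3/4) = 8/9.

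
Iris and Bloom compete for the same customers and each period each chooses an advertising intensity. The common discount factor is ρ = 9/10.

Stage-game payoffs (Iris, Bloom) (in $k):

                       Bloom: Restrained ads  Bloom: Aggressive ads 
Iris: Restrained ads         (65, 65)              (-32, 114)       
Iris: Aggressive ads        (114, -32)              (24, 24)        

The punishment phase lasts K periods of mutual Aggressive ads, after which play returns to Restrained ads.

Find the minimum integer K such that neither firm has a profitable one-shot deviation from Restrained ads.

2

No profitable deviation requires (65−24)(ρ+…+ρ^K) ≥ 114−65, i.e. ρ+…+ρ^K ≥ 49/41 ≈ 1.1951.
With ρ = 9/10, the partial sums are K=1: 0.9000, K=2: 1.7100.
K = 2 is the first length at which the sum reaches 1.1951.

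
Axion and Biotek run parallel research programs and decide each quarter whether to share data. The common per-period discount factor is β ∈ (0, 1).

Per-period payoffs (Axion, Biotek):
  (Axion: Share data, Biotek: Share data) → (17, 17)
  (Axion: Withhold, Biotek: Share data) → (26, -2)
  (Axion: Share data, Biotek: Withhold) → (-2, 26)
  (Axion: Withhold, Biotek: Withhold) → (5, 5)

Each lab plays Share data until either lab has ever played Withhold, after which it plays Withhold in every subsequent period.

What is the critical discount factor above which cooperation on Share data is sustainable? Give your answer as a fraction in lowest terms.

3/7

One-period gain from deviating is 26 − 17 = 9. The loss is 17 − 5 = 12 in every subsequent period, with present value 12·β/(1−β).
Deviation is unprofitable when 12·β/(1−β) ≥ 9, i.e. β/(1−β) ≥ 3/4.
Equivalently β ≥ 9/(9+12) = 3/7.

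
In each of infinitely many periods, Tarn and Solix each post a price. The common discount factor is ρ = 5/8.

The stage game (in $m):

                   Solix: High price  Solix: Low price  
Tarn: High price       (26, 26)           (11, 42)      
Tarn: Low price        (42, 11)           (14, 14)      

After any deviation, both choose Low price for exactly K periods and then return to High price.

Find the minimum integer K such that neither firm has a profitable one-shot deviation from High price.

4

IC: ρ(1−ρ^K)/(1−ρ) ≥ (42−26)/(26−14) = 4/3.
With ρ = 5/8: need 1 − ρ^K ≥ 4/3·(1−5/8)/(5/8), i.e. ρ^K ≤ 0.2000.
Since (5/8)^3 = 0.2441 and (5/8)^4 = 0.1526, the smallest such K is 4.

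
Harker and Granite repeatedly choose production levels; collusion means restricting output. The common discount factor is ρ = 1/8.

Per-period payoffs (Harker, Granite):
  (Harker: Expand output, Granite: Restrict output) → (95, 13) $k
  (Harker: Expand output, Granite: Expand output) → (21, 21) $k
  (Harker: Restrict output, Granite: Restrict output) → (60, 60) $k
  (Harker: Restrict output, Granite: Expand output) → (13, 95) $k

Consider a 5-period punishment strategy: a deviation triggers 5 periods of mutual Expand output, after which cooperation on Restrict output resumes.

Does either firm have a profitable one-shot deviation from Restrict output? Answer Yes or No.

A one-shot deviation gives 95 now, then 21 for 5 periods, then back to 60.
Gain from deviating: (95−60) today; loss: (60−21) in each of the next 5 periods.
No-deviation condition: (60−21)(ρ+…+ρ^5) ≥ 95−60, i.e. ρ+…+ρ^5 ≥ 35/39.
At ρ = 1/8: ρ+…+ρ^5 = 0.1429 < 0.8974.
So cooperation is not sustainable.

Yes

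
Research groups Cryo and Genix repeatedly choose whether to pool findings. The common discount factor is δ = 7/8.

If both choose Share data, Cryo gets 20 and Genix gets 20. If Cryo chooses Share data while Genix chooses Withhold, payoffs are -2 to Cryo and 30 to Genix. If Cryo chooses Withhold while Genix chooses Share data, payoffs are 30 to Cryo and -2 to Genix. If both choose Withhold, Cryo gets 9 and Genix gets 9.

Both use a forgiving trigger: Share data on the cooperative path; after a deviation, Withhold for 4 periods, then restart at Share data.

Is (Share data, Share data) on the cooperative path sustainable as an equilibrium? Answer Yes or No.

Comparing payoff streams over the 5 periods until play realigns: cooperate → 20(1+δ+…+δ^4); deviate → 30 + 9(δ+…+δ^4).
Cooperation is sustained iff (20−9)(δ+…+δ^4) ≥ 30−20.
δ+…+δ^4 = 7/8·(1−(7/8)^4)/(1−7/8) = 2.8967, and (30−20)/(20−9) = 0.9091.
2.8967 ≥ 0.9091, so cooperation is sustainable.

Yes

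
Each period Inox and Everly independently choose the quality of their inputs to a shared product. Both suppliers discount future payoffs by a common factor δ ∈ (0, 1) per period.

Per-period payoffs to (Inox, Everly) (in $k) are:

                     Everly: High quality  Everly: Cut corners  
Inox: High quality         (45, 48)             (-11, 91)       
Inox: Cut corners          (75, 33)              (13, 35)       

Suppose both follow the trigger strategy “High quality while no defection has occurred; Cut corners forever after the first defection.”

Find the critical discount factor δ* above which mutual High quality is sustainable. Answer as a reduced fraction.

For Inox: deviation gain 75−45 = 30, per-period punishment loss 45−13 = 32. IC gives δ ≥ 30/62 = 15/31.
For Everly: gain 43, loss 13 per period, so δ ≥ 43/56.
The tighter constraint is Everly's, so cooperation needs δ ≥ 43/56.

43/56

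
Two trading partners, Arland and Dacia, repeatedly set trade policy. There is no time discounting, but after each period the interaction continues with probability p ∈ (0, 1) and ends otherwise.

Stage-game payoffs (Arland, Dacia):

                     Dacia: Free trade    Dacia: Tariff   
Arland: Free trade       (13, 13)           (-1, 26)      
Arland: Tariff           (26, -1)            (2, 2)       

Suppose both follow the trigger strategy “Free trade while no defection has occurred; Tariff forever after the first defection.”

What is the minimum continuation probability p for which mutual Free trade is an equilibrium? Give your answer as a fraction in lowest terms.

13/24

With no time discounting, the continuation probability p plays the role of the discount factor.
Grim-trigger IC: 13/(1−p) ≥ 26 + 2p/(1−p) ⇒ p ≥ (26−13)/(26−2) = 13/24.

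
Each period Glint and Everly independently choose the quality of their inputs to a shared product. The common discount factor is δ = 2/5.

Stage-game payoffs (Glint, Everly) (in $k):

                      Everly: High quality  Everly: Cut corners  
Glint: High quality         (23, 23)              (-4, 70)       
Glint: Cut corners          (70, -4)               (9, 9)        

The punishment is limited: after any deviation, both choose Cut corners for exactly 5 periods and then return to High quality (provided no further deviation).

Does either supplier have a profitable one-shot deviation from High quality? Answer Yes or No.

Yes

IC: δ+…+δ^5 ≥ (70−23)/(23−9) = 47/14.
At δ = 2/5: partial sum = 0.6598 < 3.3571. Cooperation not sustainable.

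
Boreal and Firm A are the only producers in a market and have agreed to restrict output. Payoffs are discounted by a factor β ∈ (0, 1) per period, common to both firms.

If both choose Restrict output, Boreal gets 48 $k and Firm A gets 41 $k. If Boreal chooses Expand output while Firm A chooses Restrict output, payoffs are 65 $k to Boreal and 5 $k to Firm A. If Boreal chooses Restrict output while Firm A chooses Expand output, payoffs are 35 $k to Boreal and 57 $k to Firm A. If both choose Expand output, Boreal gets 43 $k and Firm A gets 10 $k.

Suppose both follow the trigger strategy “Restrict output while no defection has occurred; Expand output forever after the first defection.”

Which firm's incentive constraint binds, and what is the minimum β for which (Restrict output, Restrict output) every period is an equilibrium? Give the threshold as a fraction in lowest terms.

Boreal; β ≥ 17/22

For Boreal: deviation gain 65−48 = 17, per-period punishment loss 48−43 = 5. IC gives β ≥ 17/22.
For Firm A: gain 16, loss 31 per period, so β ≥ 16/47.
The tighter constraint is Boreal's, so cooperation needs β ≥ 17/22.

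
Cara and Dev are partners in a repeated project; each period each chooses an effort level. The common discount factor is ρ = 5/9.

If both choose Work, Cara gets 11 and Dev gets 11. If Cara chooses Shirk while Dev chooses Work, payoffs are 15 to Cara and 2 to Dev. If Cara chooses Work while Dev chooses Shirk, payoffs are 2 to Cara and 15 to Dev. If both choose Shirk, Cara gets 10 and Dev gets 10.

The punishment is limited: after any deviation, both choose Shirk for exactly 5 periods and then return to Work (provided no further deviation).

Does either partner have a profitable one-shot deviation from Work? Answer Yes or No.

Yes

Comparing payoff streams over the 6 periods until play realigns: cooperate → 11(1+ρ+…+ρ^5); deviate → 15 + 10(ρ+…+ρ^5).
Cooperation is sustained iff (11−10)(ρ+…+ρ^5) ≥ 15−11.
ρ+…+ρ^5 = 5/9·(1−(5/9)^5)/(1−5/9) = 1.1838, and (15−11)/(11−10) = 4.0000.
1.1838 < 4.0000, so cooperation is not sustainable.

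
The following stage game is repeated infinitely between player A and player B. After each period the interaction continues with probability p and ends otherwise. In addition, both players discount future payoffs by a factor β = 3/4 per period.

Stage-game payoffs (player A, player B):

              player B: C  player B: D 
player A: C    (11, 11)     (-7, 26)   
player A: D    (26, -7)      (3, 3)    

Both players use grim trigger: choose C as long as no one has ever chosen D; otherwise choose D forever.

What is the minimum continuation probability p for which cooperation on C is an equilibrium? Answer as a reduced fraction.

Expected continuation weight on next period's payoff is β·p = 3/4·p, which plays the role of the discount factor.
Cooperation requires 3/4·p ≥ (26−11)/(26−3) = 15/23, hence p ≥ 20/23.

20/23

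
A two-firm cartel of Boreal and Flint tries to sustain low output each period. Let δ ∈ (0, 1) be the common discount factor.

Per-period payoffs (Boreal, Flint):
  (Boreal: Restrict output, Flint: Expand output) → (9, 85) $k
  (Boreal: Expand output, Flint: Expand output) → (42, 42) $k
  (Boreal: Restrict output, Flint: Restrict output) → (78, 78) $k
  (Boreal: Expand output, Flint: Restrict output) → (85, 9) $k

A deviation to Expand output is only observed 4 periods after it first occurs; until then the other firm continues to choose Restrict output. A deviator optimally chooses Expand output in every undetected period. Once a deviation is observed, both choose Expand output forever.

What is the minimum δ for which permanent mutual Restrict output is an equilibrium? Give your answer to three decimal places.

0.635

A deviator earns 85 for 4 periods, then 42 forever; cooperating earns 78 forever. Multiplying the IC by (1−δ):
78 ≥ 85(1−δ^4) + 42δ^4, so 43·δ^4 ≥ 7 and δ^4 ≥ 7/43.
δ ≥ (7/43)^(1/4) ≈ 0.635.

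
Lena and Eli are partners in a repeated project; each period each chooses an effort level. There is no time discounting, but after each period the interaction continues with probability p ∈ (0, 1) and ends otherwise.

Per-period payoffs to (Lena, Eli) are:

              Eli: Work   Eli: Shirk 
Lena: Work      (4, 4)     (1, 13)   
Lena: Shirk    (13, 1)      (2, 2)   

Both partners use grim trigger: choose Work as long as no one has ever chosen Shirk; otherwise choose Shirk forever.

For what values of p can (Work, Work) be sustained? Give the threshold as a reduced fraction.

9/11

Expected cooperation value is 4 + p·4 + p²·4 + … = 4/(1−p); deviation gives 13 + p·2/(1−p).
4 ≥ 13(1−p) + 2p ⇒ 11p ≥ 9 ⇒ p ≥ 9/11.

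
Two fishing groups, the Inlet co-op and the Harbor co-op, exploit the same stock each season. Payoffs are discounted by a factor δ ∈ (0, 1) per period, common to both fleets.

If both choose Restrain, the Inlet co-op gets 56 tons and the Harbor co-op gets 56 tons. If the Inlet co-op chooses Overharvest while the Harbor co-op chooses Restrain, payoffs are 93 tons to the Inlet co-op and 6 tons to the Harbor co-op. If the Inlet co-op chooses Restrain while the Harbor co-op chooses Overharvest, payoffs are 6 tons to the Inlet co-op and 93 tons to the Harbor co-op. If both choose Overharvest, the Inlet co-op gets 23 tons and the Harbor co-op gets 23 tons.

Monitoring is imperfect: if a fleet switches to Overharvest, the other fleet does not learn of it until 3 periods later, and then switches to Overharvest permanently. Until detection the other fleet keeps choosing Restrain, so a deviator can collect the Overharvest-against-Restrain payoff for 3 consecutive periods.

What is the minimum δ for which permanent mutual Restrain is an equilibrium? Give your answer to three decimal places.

0.809

The best deviation is to choose Overharvest for all 3 undetected periods, earning 93 each, then 23 forever once detected.
Deviation value: 93(1−δ^3)/(1−δ) + 23δ^3/(1−δ); cooperation value: 56/(1−δ).
IC: 56 ≥ 93(1−δ^3) + 23δ^3 = 93 − 70δ^3.
So δ^3 ≥ 37/70, giving δ ≥ (37/70)^(1/3) ≈ 0.809.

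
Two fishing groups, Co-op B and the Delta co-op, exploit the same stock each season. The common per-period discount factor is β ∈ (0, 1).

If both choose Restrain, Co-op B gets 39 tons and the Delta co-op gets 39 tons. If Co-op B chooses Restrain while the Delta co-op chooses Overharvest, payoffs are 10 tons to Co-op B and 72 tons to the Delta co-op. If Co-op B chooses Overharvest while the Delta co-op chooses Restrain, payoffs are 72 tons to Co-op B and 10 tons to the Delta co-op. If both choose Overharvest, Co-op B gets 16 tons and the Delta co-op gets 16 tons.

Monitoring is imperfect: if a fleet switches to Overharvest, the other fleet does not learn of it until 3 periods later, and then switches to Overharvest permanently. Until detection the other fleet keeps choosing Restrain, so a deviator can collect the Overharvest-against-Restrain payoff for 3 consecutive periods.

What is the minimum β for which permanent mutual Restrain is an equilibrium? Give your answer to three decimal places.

0.838

The best deviation is to choose Overharvest for all 3 undetected periods, earning 72 each, then 16 forever once detected.
Deviation value: 72(1−β^3)/(1−β) + 16β^3/(1−β); cooperation value: 39/(1−β).
IC: 39 ≥ 72(1−β^3) + 16β^3 = 72 − 56β^3.
So β^3 ≥ 33/56, giving β ≥ (33/56)^(1/3) ≈ 0.838.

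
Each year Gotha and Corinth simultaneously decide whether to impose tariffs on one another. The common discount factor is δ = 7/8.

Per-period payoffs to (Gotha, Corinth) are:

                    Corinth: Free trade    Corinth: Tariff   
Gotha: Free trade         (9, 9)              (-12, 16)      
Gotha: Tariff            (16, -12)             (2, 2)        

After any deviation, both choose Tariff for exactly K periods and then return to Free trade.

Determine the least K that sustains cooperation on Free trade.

IC: δ(1−δ^K)/(1−δ) ≥ (16−9)/(9−2) = 1.
With δ = 7/8: need 1 − δ^K ≥ 1·(1−7/8)/(7/8), i.e. δ^K ≤ 0.8571.
Since (7/8)^1 = 0.8750 and (7/8)^2 = 0.7656, the smallest such K is 2.

2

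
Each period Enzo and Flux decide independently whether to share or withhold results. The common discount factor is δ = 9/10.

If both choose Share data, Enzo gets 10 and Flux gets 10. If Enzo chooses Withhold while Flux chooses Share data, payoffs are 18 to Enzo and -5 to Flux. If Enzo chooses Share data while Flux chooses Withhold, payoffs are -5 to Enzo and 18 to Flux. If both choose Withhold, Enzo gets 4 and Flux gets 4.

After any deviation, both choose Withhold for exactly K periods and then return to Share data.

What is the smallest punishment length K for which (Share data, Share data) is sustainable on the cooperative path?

2

No profitable deviation requires (10−4)(δ+…+δ^K) ≥ 18−10, i.e. δ+…+δ^K ≥ 4/3 ≈ 1.3333.
With δ = 9/10, the partial sums are K=1: 0.9000, K=2: 1.7100.
K = 2 is the first length at which the sum reaches 1.3333.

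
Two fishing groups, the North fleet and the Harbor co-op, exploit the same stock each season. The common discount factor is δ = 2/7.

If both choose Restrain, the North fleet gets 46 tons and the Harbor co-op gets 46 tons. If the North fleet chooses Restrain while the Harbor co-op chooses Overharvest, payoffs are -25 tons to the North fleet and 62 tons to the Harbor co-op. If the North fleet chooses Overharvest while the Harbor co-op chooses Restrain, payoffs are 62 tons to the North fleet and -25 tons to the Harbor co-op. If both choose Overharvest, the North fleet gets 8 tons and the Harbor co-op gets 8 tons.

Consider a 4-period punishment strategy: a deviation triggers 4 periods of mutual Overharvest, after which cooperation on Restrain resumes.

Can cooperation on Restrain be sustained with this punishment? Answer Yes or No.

Comparing payoff streams over the 5 periods until play realigns: cooperate → 46(1+δ+…+δ^4); deviate → 62 + 8(δ+…+δ^4).
Cooperation is sustained iff (46−8)(δ+…+δ^4) ≥ 62−46.
δ+…+δ^4 = 2/7·(1−(2/7)^4)/(1−2/7) = 0.3973, and (62−46)/(46−8) = 0.4211.
0.3973 < 0.4211, so cooperation is not sustainable.

No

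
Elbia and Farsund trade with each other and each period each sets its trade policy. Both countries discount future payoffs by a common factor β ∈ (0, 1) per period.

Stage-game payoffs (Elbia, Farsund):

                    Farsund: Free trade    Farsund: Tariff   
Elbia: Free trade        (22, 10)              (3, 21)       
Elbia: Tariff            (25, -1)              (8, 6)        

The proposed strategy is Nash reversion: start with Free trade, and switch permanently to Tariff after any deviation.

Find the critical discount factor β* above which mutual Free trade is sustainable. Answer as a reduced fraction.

11/15

For Elbia: deviation gain 25−22 = 3, per-period punishment loss 22−8 = 14. IC gives β ≥ 3/17.
For Farsund: gain 11, loss 4 per period, so β ≥ 11/15.
The tighter constraint is Farsund's, so cooperation needs β ≥ 11/15.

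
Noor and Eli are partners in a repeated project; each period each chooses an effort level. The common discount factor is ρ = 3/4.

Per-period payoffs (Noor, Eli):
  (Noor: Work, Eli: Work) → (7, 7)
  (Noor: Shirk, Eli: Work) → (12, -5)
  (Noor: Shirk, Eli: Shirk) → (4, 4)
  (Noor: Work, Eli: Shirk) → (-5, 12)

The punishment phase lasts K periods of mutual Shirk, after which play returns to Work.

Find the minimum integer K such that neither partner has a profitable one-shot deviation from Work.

IC: ρ(1−ρ^K)/(1−ρ) ≥ (12−7)/(7−4) = 5/3.
With ρ = 3/4: need 1 − ρ^K ≥ 5/3·(1−3/4)/(3/4), i.e. ρ^K ≤ 0.4444.
Since (3/4)^2 = 0.5625 and (3/4)^3 = 0.4219, the smallest such K is 3.

3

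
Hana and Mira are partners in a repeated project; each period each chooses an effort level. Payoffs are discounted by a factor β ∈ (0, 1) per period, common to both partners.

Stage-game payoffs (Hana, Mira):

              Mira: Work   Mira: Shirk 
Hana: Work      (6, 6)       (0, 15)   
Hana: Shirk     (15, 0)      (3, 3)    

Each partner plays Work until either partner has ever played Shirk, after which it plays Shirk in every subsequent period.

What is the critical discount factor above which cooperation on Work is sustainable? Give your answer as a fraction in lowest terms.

3/4

Cooperation forever yields 6 each period: 6/(1−β).
Deviating yields 15 once, then 3 forever: 15 + 3β/(1−β).
No profitable deviation requires 6/(1−β) ≥ 15 + 3β/(1−β).
Multiplying by (1−β): 6 ≥ 15(1−β) + 3β = 15 − 12β.
So 12β ≥ 9, i.e. β ≥ 9/12 = 3/4.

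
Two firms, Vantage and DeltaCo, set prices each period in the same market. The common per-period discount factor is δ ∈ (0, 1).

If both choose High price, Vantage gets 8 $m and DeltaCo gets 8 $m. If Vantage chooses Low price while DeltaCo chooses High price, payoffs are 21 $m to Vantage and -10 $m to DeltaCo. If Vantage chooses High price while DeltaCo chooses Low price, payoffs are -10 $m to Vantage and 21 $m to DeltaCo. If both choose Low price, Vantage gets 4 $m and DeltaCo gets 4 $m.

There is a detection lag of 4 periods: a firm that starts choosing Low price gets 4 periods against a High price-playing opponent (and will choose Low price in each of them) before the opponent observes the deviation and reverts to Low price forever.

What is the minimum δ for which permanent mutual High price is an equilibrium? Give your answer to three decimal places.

The best deviation is to choose Low price for all 4 undetected periods, earning 21 each, then 4 forever once detected.
Deviation value: 21(1−δ^4)/(1−δ) + 4δ^4/(1−δ); cooperation value: 8/(1−δ).
IC: 8 ≥ 21(1−δ^4) + 4δ^4 = 21 − 17δ^4.
So δ^4 ≥ 13/17, giving δ ≥ (13/17)^(1/4) ≈ 0.935.

0.935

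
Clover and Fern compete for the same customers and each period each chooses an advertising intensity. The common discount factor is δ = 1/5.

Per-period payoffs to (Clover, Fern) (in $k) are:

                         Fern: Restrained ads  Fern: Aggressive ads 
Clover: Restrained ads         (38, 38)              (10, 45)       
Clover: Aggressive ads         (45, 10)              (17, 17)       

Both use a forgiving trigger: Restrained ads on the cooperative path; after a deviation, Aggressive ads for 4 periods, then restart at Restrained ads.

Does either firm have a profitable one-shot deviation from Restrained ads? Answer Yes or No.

Yes

IC: δ+…+δ^4 ≥ (45−38)/(38−17) = 1/3.
At δ = 1/5: partial sum = 0.2496 < 0.3333. Cooperation not sustainable.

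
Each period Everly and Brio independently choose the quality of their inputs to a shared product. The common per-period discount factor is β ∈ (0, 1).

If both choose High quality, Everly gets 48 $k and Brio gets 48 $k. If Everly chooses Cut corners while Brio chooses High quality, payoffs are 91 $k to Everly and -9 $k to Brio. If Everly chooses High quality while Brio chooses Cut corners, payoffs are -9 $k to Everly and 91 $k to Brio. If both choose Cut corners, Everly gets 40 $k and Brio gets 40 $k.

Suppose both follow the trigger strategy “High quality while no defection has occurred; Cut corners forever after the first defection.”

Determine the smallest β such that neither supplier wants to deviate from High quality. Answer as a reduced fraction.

Under grim trigger the critical discount factor is (T−C)/(T−P) with T = 91, C = 48, P = 40.
β* = (91−48)/(91−40) = 43/51.

43/51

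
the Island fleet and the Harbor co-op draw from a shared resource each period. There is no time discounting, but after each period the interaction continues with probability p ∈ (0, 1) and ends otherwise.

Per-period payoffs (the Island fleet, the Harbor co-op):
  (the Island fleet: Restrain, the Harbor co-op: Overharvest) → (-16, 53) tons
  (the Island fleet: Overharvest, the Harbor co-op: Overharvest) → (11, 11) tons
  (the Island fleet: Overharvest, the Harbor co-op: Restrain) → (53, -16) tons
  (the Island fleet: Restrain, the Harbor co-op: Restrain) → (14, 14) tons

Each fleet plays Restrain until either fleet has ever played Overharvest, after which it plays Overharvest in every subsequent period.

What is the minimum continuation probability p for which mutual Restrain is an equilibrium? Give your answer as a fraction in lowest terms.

13/14

With no time discounting, the continuation probability p plays the role of the discount factor.
Grim-trigger IC: 14/(1−p) ≥ 53 + 11p/(1−p) ⇒ p ≥ (53−14)/(53−11) = 13/14.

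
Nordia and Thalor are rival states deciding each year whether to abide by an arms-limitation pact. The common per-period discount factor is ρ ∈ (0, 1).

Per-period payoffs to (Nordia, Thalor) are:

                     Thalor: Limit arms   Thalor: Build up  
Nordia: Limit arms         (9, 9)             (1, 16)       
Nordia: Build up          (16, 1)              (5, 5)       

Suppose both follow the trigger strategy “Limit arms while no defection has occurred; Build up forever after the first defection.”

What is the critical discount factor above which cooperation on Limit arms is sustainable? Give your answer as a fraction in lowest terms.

7/11

Under grim trigger the critical discount factor is (T−C)/(T−P) with T = 16, C = 9, P = 5.
ρ* = (16−9)/(16−5) = 7/11.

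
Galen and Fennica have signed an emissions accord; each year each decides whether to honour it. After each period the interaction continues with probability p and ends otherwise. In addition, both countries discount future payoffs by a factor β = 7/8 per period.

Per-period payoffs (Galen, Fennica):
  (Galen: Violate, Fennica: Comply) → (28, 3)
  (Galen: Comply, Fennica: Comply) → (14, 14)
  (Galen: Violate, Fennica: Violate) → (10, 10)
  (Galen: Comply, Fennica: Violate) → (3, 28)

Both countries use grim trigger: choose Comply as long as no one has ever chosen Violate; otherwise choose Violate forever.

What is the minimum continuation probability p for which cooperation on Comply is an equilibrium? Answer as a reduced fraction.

8/9

With continuation probability p and discount β, the effective per-period discount factor is βp.
Grim-trigger IC: βp ≥ (28−14)/(28−10) = 7/9.
So p ≥ (7/9)/(7/8) = 8/9.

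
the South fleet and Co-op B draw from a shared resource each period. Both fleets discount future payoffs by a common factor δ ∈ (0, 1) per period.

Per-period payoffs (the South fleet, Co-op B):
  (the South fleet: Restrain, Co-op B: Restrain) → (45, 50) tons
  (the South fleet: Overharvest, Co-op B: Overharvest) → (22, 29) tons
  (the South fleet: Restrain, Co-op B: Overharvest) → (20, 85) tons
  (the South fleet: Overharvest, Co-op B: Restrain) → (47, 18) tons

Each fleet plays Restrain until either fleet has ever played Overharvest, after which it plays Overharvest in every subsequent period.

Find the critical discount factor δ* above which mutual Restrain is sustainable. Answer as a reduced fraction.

5/8

the South fleet: cooperation gives 45 each period; deviation gives 47 once then 22 forever.
  45/(1−δ) ≥ 47 + 22δ/(1−δ) ⇒ δ ≥ 2/25.
Co-op B: cooperation gives 50 each period; deviation gives 85 once then 29 forever.
  δ ≥ 35/56 = 5/8.
Both must hold, so the binding constraint is Co-op B's: δ ≥ 5/8.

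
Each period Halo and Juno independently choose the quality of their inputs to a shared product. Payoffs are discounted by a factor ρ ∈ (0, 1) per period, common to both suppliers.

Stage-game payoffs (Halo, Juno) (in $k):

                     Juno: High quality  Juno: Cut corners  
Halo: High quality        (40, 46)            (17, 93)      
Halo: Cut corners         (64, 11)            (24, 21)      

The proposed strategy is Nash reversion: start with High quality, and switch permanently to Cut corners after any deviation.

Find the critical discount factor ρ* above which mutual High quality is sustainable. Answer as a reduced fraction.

Halo's threshold: (64−40)/(64−24) = 3/5.
Juno's threshold: (93−46)/(93−21) = 47/72.
3/5 < 47/72, so Juno binds and ρ* = 47/72.

47/72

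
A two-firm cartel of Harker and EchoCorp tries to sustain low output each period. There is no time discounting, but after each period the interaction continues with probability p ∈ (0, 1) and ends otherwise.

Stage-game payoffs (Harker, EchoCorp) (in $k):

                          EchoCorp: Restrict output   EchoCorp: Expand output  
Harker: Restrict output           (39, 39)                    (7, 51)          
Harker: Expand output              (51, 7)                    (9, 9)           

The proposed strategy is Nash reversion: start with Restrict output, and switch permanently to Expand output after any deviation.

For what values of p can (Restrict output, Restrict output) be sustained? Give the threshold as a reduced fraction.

2/7

With no time discounting, the continuation probability p plays the role of the discount factor.
Grim-trigger IC: 39/(1−p) ≥ 51 + 9p/(1−p) ⇒ p ≥ (51−39)/(51−9) = 2/7.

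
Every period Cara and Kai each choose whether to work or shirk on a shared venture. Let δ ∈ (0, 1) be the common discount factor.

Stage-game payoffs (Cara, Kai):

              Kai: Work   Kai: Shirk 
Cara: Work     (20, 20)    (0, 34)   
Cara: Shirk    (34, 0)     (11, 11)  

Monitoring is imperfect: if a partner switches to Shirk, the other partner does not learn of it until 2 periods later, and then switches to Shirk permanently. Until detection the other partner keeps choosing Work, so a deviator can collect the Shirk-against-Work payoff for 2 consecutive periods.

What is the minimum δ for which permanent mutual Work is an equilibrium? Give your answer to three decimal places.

A deviator earns 34 for 2 periods, then 11 forever; cooperating earns 20 forever. Multiplying the IC by (1−δ):
20 ≥ 34(1−δ^2) + 11δ^2, so 23·δ^2 ≥ 14 and δ^2 ≥ 14/23.
δ ≥ (14/23)^(1/2) ≈ 0.780.

0.780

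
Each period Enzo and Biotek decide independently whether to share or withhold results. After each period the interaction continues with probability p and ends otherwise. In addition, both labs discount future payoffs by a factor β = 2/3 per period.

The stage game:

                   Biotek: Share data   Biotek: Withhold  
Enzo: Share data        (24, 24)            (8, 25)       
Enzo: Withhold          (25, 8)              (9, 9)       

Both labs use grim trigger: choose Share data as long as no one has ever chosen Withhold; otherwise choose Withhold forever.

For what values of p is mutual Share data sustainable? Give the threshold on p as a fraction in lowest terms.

3/32

With continuation probability p and discount β, the effective per-period discount factor is βp.
Grim-trigger IC: βp ≥ (25−24)/(25−9) = 1/16.
So p ≥ (1/16)/(2/3) = 3/32.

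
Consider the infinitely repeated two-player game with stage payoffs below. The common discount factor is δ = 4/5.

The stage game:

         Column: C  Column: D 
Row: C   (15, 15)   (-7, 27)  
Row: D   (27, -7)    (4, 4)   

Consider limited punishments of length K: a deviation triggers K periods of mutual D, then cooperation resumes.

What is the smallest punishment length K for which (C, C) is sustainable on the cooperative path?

2

Need Σ_{k=1}^{K} δ^k ≥ (27−15)/(15−4) = 1.0909 at δ = 4/5.
At K = 1 the sum is 0.8000 < 1.0909; at K = 2 it is 1.4400 ≥ 1.0909.
So the minimum punishment length is K = 2.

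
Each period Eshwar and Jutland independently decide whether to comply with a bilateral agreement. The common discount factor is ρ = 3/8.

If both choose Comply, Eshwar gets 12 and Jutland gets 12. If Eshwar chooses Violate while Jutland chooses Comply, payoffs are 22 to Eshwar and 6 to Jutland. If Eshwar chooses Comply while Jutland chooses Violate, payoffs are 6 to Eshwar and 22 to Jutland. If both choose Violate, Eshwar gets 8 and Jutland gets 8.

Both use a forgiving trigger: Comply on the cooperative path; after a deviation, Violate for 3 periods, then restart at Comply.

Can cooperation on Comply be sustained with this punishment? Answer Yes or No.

No

A one-shot deviation gives 22 now, then 8 for 3 periods, then back to 12.
Gain from deviating: (22−12) today; loss: (12−8) in each of the next 3 periods.
No-deviation condition: (12−8)(ρ+…+ρ^3) ≥ 22−12, i.e. ρ+…+ρ^3 ≥ 5/2.
At ρ = 3/8: ρ+…+ρ^3 = 0.5684 < 2.5000.
So cooperation is not sustainable.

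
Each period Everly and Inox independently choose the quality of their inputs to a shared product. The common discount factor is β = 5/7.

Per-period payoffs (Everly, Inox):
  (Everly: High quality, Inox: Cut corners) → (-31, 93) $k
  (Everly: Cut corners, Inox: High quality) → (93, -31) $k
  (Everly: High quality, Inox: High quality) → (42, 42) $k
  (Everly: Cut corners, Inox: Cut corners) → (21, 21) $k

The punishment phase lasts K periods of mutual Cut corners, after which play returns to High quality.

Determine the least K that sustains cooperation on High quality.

11

IC: β(1−β^K)/(1−β) ≥ (93−42)/(42−21) = 17/7.
With β = 5/7: need 1 − β^K ≥ 17/7·(1−5/7)/(5/7), i.e. β^K ≤ 0.0286.
Since (5/7)^10 = 0.0346 and (5/7)^11 = 0.0247, the smallest such K is 11.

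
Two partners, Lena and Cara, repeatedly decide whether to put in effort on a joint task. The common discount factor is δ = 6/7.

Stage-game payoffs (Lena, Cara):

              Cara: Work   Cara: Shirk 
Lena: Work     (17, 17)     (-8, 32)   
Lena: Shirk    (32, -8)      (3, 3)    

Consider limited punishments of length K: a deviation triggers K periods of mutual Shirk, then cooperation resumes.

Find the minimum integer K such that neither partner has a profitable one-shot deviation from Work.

IC: δ(1−δ^K)/(1−δ) ≥ (32−17)/(17−3) = 15/14.
With δ = 6/7: need 1 − δ^K ≥ 15/14·(1−6/7)/(6/7), i.e. δ^K ≤ 0.8214.
Since (6/7)^1 = 0.8571 and (6/7)^2 = 0.7347, the smallest such K is 2.

2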